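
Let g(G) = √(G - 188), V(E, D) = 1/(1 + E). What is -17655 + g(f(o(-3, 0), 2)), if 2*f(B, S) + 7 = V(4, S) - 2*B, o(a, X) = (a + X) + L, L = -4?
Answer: -17655 + I*√4610/5 ≈ -17655.0 + 13.579*I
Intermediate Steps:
o(a, X) = -4 + X + a (o(a, X) = (a + X) - 4 = (X + a) - 4 = -4 + X + a)
f(B, S) = -17/5 - B (f(B, S) = -7/2 + (1/(1 + 4) - 2*B)/2 = -7/2 + (1/5 - 2*B)/2 = -7/2 + (⅕ - 2*B)/2 = -7/2 + (⅒ - B) = -17/5 - B)
g(G) = √(-188 + G)
-17655 + g(f(o(-3, 0), 2)) = -17655 + √(-188 + (-17/5 - (-4 + 0 - 3))) = -17655 + √(-188 + (-17/5 - 1*(-7))) = -17655 + √(-188 + (-17/5 + 7)) = -17655 + √(-188 + 18/5) = -17655 + √(-922/5) = -17655 + I*√4610/5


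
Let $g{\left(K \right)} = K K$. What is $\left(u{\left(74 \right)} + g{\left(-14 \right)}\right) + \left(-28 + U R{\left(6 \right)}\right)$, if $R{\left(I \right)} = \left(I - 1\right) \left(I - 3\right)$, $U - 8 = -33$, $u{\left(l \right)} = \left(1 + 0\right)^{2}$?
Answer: $-206$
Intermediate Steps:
$u{\left(l \right)} = 1$ ($u{\left(l \right)} = 1^{2} = 1$)
$U = -25$ ($U = 8 - 33 = -25$)
$g{\left(K \right)} = K^{2}$
$R{\left(I \right)} = \left(-1 + I\right) \left(-3 + I\right)$
$\left(u{\left(74 \right)} + g{\left(-14 \right)}\right) + \left(-28 + U R{\left(6 \right)}\right) = \left(1 + \left(-14\right)^{2}\right) - \left(28 + 25 \left(3 + 6^{2} - 24\right)\right) = \left(1 + 196\right) - \left(28 + 25 \left(3 + 36 - 24\right)\right) = 197 - 403 = -206$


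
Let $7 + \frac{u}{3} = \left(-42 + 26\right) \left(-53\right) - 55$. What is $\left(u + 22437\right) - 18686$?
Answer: $6109$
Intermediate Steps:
$u = 2358$ ($u = -21 + 3 \left(\left(-42 + 26\right) \left(-53\right) - 55\right) = -21 + 3 \left(\left(-16\right) \left(-53\right) - 55\right) = -21 + 3 \left(848 - 55\right) = -21 + 3 \cdot 793 = -21 + 2379 = 2358$)
$\left(u + 22437\right) - 18686 = \left(2358 + 22437\right) - 18686 = 24795 - 18686 = 6109$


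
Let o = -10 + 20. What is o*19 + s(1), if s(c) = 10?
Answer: 200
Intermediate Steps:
o = 10
o*19 + s(1) = 10*19 + 10 = 190 + 10 = 200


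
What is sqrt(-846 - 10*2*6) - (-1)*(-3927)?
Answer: -3927 + I*sqrt(966) ≈ -3927.0 + 31.081*I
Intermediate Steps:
sqrt(-846 - 10*2*6) - (-1)*(-3927) = sqrt(-846 - 20*6) - 1*3927 = sqrt(-846 - 120) - 3927 = sqrt(-966) - 3927 = I*sqrt(966) - 3927 = -3927 + I*sqrt(966)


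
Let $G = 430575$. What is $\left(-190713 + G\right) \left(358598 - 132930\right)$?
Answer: $54129177816$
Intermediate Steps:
$\left(-190713 + G\right) \left(358598 - 132930\right) = \left(-190713 + 430575\right) \left(358598 - 132930\right) = 239862 \cdot 225668 = 54129177816$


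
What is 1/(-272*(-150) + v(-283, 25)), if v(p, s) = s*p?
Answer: 1/33725 ≈ 2.9652e-5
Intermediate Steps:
v(p, s) = p*s
1/(-272*(-150) + v(-283, 25)) = 1/(-272*(-150) - 283*25) = 1/(40800 - 7075) = 1/33725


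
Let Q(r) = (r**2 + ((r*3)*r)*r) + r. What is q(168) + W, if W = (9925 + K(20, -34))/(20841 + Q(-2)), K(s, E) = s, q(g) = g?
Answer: 3507537/20819 ≈ 168.48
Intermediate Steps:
Q(r) = r + r**2 + 3*r**3 (Q(r) = (r**2 + ((3*r)*r)*r) + r = (r**2 + (3*r**2)*r) + r = (r**2 + 3*r**3) + r = r + r**2 + 3*r**3)
W = 9945/20819 (W = (9925 + 20)/(20841 - 2*(1 - 2 + 3*(-2)**2)) = 9945/(20841 - 2*(1 - 2 + 3*4)) = 9945/(20841 - 2*(1 - 2 + 12)) = 9945/(20841 - 2*11) = 9945/(20841 - 22) = 9945/20819 ≈ 0.47769)
q(168) + W = 168 + 9945/20819 = 3507537/20819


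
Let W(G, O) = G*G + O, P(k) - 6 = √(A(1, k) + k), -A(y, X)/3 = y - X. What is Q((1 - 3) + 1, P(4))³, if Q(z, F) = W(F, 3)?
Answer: 432640 + 119808*√13 ≈ 8.6461e+5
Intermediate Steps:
A(y, X) = -3*y + 3*X (A(y, X) = -3*(y - X) = -3*y + 3*X)
P(k) = 6 + √(-3 + 4*k) (P(k) = 6 + √((-3*1 + 3*k) + k) = 6 + √((-3 + 3*k) + k) = 6 + √(-3 + 4*k))
W(G, O) = O + G² (W(G, O) = G² + O = O + G²)
Q(z, F) = 3 + F²
Q((1 - 3) + 1, P(4))³ = (3 + (6 + √(-3 + 4*4))²)³ = (3 + (6 + √(-3 + 16))²)³ = (3 + (6 + √13)²)³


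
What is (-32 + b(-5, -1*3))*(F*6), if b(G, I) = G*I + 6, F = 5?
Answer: -330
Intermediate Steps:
b(G, I) = 6 + G*I
(-32 + b(-5, -1*3))*(F*6) = (-32 + (6 - (-5)*3))*(5*6) = (-32 + (6 - 5*(-3)))*30 = (-32 + (6 + 15))*30 = (-32 + 21)*30 = -11*30 = -330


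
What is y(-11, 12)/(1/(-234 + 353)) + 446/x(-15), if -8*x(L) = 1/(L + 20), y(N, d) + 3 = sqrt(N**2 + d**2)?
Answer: -18197 + 119*sqrt(265) ≈ -16260.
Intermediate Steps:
y(N, d) = -3 + sqrt(N**2 + d**2)
x(L) = -1/(8*(20 + L)) (x(L) = -1/(8*(L + 20)) = -1/(8*(20 + L)))
y(-11, 12)/(1/(-234 + 353)) + 446/x(-15) = (-3 + sqrt((-11)**2 + 12**2))/(1/(-234 + 353)) + 446/((-1/(160 + 8*(-15)))) = (-3 + sqrt(121 + 144))/(1/119) + 446/((-1/(160 - 120))) = (-3 + sqrt(265))/(1/119) + 446/((-1/40)) = (-3 + sqrt(265))*119 + 446/((-1*1/40)) = (-357 + 119*sqrt(265)) + 446/(-1/40) = (-357 + 119*sqrt(265)) + 446*(-40) = (-357 + 119*sqrt(265)) - 17840 = -18197 + 119*sqrt(265)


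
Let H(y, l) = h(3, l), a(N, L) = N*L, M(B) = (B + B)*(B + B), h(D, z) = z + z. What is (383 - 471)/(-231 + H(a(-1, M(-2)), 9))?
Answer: 88/213 ≈ 0.41315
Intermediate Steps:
h(D, z) = 2*z
M(B) = 4*B**2 (M(B) = (2*B)*(2*B) = 4*B**2)
a(N, L) = L*N
H(y, l) = 2*l
(383 - 471)/(-231 + H(a(-1, M(-2)), 9)) = (383 - 471)/(-231 + 2*9) = -88/(-231 + 18) = -88/(-213) = -88*(-1/213) = 88/213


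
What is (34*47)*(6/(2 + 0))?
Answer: 4794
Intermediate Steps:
(34*47)*(6/(2 + 0)) = 1598*(6/2) = 1598*(6*(½)) = 1598*3 = 4794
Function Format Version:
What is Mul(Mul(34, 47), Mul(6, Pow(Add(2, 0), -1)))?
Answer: 4794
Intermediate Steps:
Mul(Mul(34, 47), Mul(6, Pow(Add(2, 0), -1))) = Mul(1598, Mul(6, Pow(2, -1))) = Mul(1598, Mul(6, Rational(1, 2))) = Mul(1598, 3) = 4794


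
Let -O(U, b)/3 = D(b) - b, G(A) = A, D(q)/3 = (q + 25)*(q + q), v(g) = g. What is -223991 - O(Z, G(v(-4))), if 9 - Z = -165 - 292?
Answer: -225491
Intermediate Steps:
D(q) = 6*q*(25 + q) (D(q) = 3*((q + 25)*(q + q)) = 3*((25 + q)*(2*q)) = 3*(2*q*(25 + q)) = 6*q*(25 + q))
Z = 466 (Z = 9 - (-165 - 292) = 9 - 1*(-457) = 9 + 457 = 466)
O(U, b) = 3*b - 18*b*(25 + b) (O(U, b) = -3*(6*b*(25 + b) - b) = -3*(-b + 6*b*(25 + b)) = 3*b - 18*b*(25 + b))
-223991 - O(Z, G(v(-4))) = -223991 - 3*(-4)*(-149 - 6*(-4)) = -223991 - 3*(-4)*(-149 + 24) = -223991 - 3*(-4)*(-125) = -223991 - 1*1500 = -223991 - 1500 = -225491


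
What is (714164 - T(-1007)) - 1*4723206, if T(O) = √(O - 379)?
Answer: -4009042 - 3*I*√154 ≈ -4.009e+6 - 37.229*I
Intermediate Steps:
T(O) = √(-379 + O)
(714164 - T(-1007)) - 1*4723206 = (714164 - √(-379 - 1007)) - 1*4723206 = (714164 - √(-1386)) - 4723206 = (714164 - 3*I*√154) - 4723206 = -4009042 - 3*I*√154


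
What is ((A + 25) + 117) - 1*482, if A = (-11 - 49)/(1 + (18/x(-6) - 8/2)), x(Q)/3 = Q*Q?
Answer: -5420/17 ≈ -318.82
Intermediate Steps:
x(Q) = 3*Q**2 (x(Q) = 3*(Q*Q) = 3*Q**2)
A = 360/17 (A = (-11 - 49)/(1 + (18/((3*(-6)**2)) - 8/2)) = -60/(1 + (18/((3*36)) - 8*1/2)) = -60/(1 + (18/108 - 4)) = -60/(1 + (18*(1/108) - 4)) = -60/(1 + (1/6 - 4)) = -60/(1 - 23/6) = -60/(-17/6) = -60*(-6/17) = 360/17 ≈ 21.176)
((A + 25) + 117) - 1*482 = ((360/17 + 25) + 117) - 1*482 = (785/17 + 117) - 482 = 2774/17 - 482 = -5420/17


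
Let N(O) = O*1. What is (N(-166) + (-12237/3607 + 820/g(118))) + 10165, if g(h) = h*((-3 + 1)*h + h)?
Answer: 125503777601/12555967 ≈ 9995.5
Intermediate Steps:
N(O) = O
g(h) = -h² (g(h) = h*(-2*h + h) = h*(-h) = -h²)
(N(-166) + (-12237/3607 + 820/g(118))) + 10165 = (-166 + (-12237/3607 + 820/((-1*118²)))) + 10165 = (-166 + (-12237*1/3607 + 820/((-1*13924)))) + 10165 = (-166 + (-12237/3607 + 820/(-13924))) + 10165 = (-166 + (-12237/3607 + 820*(-1/13924))) + 10165 = (-166 + (-12237/3607 - 205/3481)) + 10165 = (-166 - 43336432/12555967) + 10165 = -2127626954/12555967 + 10165 = 125503777601/12555967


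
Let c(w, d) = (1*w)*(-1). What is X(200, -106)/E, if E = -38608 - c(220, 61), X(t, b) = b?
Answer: 53/19194 ≈ 0.0027613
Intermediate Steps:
c(w, d) = -w (c(w, d) = w*(-1) = -w)
E = -38388 (E = -38608 - (-1)*220 = -38608 - 1*(-220) = -38608 + 220 = -38388)
X(200, -106)/E = -106/(-38388) = -106*(-1/38388) = 53/19194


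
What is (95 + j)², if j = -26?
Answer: 4761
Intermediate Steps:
(95 + j)² = (95 - 26)² = 69² = 4761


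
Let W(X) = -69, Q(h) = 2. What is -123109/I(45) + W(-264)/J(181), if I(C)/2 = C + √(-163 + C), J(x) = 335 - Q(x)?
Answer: (-46*√118 + 13667169*I)/(222*(√118 - 45*I)) ≈ -1292.8 + 312.02*I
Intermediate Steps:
J(x) = 333 (J(x) = 335 - 1*2 = 335 - 2 = 333)
I(C) = 2*C + 2*√(-163 + C) (I(C) = 2*(C + √(-163 + C)) = 2*C + 2*√(-163 + C))
-123109/I(45) + W(-264)/J(181) = -123109/(2*45 + 2*√(-163 + 45)) - 69/333 = -123109/(90 + 2*√(-118)) - 69*1/333 = -123109/(90 + 2*(I*√118)) - 23/111 = -123109/(90 + 2*I*√118) - 23/111 = -23/111 - 123109/(90 + 2*I*√118)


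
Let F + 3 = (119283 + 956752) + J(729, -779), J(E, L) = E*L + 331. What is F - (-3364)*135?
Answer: 962612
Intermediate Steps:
J(E, L) = 331 + E*L
F = 508472 (F = -3 + ((119283 + 956752) + (331 + 729*(-779))) = -3 + (1076035 + (331 - 567891)) = -3 + (1076035 - 567560) = -3 + 508475 = 508472)
F - (-3364)*135 = 508472 - (-3364)*135 = 508472 - 1*(-454140) = 508472 + 454140 = 962612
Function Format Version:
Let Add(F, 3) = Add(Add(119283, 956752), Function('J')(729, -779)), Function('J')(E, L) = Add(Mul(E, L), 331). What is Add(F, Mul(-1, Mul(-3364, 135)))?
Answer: 962612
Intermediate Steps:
Function('J')(E, L) = Add(331, Mul(E, L))
F = 508472 (F = Add(-3, Add(Add(119283, 956752), Add(331, Mul(729, -779)))) = Add(-3, Add(1076035, Add(331, -567891))) = Add(-3, Add(1076035, -567560)) = Add(-3, 508475) = 508472)
Add(F, Mul(-1, Mul(-3364, 135))) = Add(508472, Mul(-1, Mul(-3364, 135))) = Add(508472, Mul(-1, -454140)) = Add(508472, 454140) = 962612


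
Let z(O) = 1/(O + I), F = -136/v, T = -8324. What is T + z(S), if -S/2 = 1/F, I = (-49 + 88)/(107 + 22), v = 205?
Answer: -80731552/9699 ≈ -8323.7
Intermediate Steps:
F = -136/205 ≈ -0.66341
I = 13/43 (I = 39/129 = 39*(1/129) = 13/43 ≈ 0.30233)
S = 205/68 (S = -2/(-136/205) = -2*(-205/136) = 205/68 ≈ 3.0147)
z(O) = 1/(13/43 + O) (z(O) = 1/(O + 13/43) = 1/(13/43 + O))
T + z(S) = -8324 + 43/(13 + 43*(205/68)) = -8324 + 43/(13 + 8815/68) = -8324 + 43/(9699/68) = -8324 + 43*(68/9699) = -8324 + 2924/9699 = -80731552/9699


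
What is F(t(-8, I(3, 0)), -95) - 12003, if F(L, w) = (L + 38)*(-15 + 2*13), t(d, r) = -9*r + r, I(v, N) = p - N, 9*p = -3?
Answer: -34667/3 ≈ -11556.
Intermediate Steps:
p = -1/3 (p = (1/9)*(-3) = -1/3 ≈ -0.33333)
I(v, N) = -1/3 - N
t(d, r) = -8*r
F(L, w) = 418 + 11*L (F(L, w) = (38 + L)*(-15 + 26) = (38 + L)*11 = 418 + 11*L)
F(t(-8, I(3, 0)), -95) - 12003 = (418 + 11*(-8*(-1/3 - 1*0))) - 12003 = (418 + 11*(-8*(-1/3 + 0))) - 12003 = (418 + 11*(-8*(-1/3))) - 12003 = (418 + 11*(8/3)) - 12003 = (418 + 88/3) - 12003 = 1342/3 - 12003 = -34667/3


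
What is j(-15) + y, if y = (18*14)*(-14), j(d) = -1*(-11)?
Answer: -3517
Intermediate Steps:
j(d) = 11
y = -3528 (y = 252*(-14) = -3528)
j(-15) + y = 11 - 3528 = -3517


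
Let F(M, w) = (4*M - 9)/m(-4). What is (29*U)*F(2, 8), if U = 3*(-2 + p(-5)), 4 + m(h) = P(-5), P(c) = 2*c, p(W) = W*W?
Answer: 2001/14 ≈ 142.93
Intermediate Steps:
p(W) = W**2
m(h) = -14 (m(h) = -4 + 2*(-5) = -4 - 10 = -14)
F(M, w) = 9/14 - 2*M/7 (F(M, w) = (4*M - 9)/(-14) = (-9 + 4*M)*(-1/14) = 9/14 - 2*M/7)
U = 69 (U = 3*(-2 + (-5)**2) = 3*(-2 + 25) = 3*23 = 69)
(29*U)*F(2, 8) = (29*69)*(9/14 - 2/7*2) = 2001*(9/14 - 4/7) = 2001*(1/14) = 2001/14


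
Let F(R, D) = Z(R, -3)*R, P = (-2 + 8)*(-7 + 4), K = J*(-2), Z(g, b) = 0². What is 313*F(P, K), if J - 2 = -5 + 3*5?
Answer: 0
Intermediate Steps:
J = 12 (J = 2 + (-5 + 3*5) = 2 + (-5 + 15) = 2 + 10 = 12)
Z(g, b) = 0
K = -24 (K = 12*(-2) = -24)
P = -18 (P = 6*(-3) = -18)
F(R, D) = 0 (F(R, D) = 0*R = 0)
313*F(P, K) = 313*0 = 0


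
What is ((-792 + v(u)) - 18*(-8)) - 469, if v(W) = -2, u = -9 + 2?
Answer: -1119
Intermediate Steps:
u = -7
((-792 + v(u)) - 18*(-8)) - 469 = ((-792 - 2) - 18*(-8)) - 469 = (-794 + 144) - 469 = -650 - 469 = -1119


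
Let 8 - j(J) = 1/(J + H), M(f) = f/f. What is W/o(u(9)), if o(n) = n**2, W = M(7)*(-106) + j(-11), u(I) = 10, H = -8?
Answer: -1861/1900 ≈ -0.97947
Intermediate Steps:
M(f) = 1
j(J) = 8 - 1/(-8 + J) (j(J) = 8 - 1/(J - 8) = 8 - 1/(-8 + J))
W = -1861/19 (W = 1*(-106) + (-65 + 8*(-11))/(-8 - 11) = -106 + (-65 - 88)/(-19) = -106 - 1/19*(-153) = -106 + 153/19 = -1861/19 ≈ -97.947)
W/o(u(9)) = -1861/(19*(10**2)) = -1861/19/100 = -1861/19*1/100 = -1861/1900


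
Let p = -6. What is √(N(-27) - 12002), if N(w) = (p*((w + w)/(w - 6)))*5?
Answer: I*√1458182/11 ≈ 109.78*I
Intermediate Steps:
N(w) = -60*w/(-6 + w) (N(w) = -6*(w + w)/(w - 6)*5 = -6*2*w/(-6 + w)*5 = -12*w/(-6 + w)*5 = -60*w/(-6 + w))
√(N(-27) - 12002) = √(-60*(-27)/(-6 - 27) - 12002) = √(-60*(-27)/(-33) - 12002) = √(-60*(-27)*(-1/33) - 12002) = √(-540/11 - 12002) = √(-132562/11) = I*√1458182/11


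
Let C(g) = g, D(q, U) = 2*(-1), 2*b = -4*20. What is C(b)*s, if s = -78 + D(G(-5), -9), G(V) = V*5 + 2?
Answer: 3200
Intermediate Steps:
G(V) = 2 + 5*V (G(V) = 5*V + 2 = 2 + 5*V)
b = -40 (b = (-4*20)/2 = (½)*(-80) = -40)
D(q, U) = -2
s = -80 (s = -78 - 2 = -80)
C(b)*s = -40*(-80) = 3200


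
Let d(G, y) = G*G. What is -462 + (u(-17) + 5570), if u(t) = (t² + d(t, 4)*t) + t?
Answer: 467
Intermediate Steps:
d(G, y) = G²
u(t) = t + t² + t³ (u(t) = (t² + t²*t) + t = (t² + t³) + t = t + t² + t³)
-462 + (u(-17) + 5570) = -462 + (-17*(1 - 17 + (-17)²) + 5570) = -462 + (-17*(1 - 17 + 289) + 5570) = -462 + (-17*273 + 5570) = -462 + (-4641 + 5570) = -462 + 929 = 467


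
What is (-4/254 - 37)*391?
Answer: -1838091/127 ≈ -14473.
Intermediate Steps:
(-4/254 - 37)*391 = (-4*1/254 - 37)*391 = (-2/127 - 37)*391 = -4701/127*391 = -1838091/127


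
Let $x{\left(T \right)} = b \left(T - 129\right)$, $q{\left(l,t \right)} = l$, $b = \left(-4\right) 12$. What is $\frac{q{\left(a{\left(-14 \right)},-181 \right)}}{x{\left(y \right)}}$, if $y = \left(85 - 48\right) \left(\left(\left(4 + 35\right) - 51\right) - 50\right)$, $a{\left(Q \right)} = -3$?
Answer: $- \frac{1}{38768} \approx -2.5794 \cdot 10^{-5}$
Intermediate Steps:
$b = -48$
$y = -2294$ ($y = 37 \left(\left(39 - 51\right) - 50\right) = 37 \left(-12 - 50\right) = 37 \left(-62\right) = -2294$)
$x{\left(T \right)} = 6192 - 48 T$ ($x{\left(T \right)} = - 48 \left(T - 129\right) = - 48 \left(-129 + T\right) = 6192 - 48 T$)
$\frac{q{\left(a{\left(-14 \right)},-181 \right)}}{x{\left(y \right)}} = - \frac{3}{6192 - -110112} = - \frac{3}{6192 + 110112} = - \frac{3}{116304} = \left(-3\right) \frac{1}{116304} = - \frac{1}{38768}$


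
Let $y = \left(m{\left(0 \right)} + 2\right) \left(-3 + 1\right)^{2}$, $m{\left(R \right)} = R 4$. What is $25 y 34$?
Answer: $6800$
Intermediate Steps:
$m{\left(R \right)} = 4 R$
$y = 8$ ($y = \left(4 \cdot 0 + 2\right) \left(-3 + 1\right)^{2} = \left(0 + 2\right) \left(-2\right)^{2} = 2 \cdot 4 = 8$)
$25 y 34 = 25 \cdot 8 \cdot 34 = 200 \cdot 34 = 6800$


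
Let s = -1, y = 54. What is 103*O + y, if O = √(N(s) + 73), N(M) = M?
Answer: 54 + 618*√2 ≈ 927.98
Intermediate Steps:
O = 6*√2 (O = √(-1 + 73) = √72 = 6*√2 ≈ 8.4853)
103*O + y = 103*(6*√2) + 54 = 618*√2 + 54 = 54 + 618*√2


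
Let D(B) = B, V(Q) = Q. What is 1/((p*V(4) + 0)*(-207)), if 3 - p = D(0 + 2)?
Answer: -1/828 ≈ -0.0012077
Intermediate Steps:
p = 1 (p = 3 - (0 + 2) = 3 - 1*2 = 3 - 2 = 1)
1/((p*V(4) + 0)*(-207)) = 1/((1*4 + 0)*(-207)) = 1/((4 + 0)*(-207)) = 1/(4*(-207)) = 1/(-828) = -1/828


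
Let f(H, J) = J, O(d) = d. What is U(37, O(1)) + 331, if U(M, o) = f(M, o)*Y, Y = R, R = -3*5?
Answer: 316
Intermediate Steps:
R = -15
Y = -15
U(M, o) = -15*o (U(M, o) = o*(-15) = -15*o)
U(37, O(1)) + 331 = -15*1 + 331 = -15 + 331 = 316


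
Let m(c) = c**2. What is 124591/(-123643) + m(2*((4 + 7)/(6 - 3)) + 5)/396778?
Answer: -444745442915/441529400286 ≈ -1.0073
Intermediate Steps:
124591/(-123643) + m(2*((4 + 7)/(6 - 3)) + 5)/396778 = 124591/(-123643) + (2*((4 + 7)/(6 - 3)) + 5)**2/396778 = 124591*(-1/123643) + (2*(11/3) + 5)**2*(1/396778) = -124591/123643 + (2*(11*(1/3)) + 5)**2*(1/396778) = -124591/123643 + (2*(11/3) + 5)**2*(1/396778) = -124591/123643 + (22/3 + 5)**2*(1/396778) = -124591/123643 + (37/3)**2*(1/396778) = -124591/123643 + (1369/9)*(1/396778) = -124591/123643 + 1369/3571002 = -444745442915/441529400286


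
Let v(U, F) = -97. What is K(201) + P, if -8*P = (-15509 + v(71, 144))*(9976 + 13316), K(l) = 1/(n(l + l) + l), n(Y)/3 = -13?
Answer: 7360772779/162 ≈ 4.5437e+7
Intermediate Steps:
n(Y) = -39 (n(Y) = 3*(-13) = -39)
K(l) = 1/(-39 + l)
P = 45436869 (P = -(-15509 - 97)*(9976 + 13316)/8 = -(-7803)*23292/4 = -1/8*(-363494952) = 45436869)
K(201) + P = 1/(-39 + 201) + 45436869 = 1/162 + 45436869 = 7360772779/162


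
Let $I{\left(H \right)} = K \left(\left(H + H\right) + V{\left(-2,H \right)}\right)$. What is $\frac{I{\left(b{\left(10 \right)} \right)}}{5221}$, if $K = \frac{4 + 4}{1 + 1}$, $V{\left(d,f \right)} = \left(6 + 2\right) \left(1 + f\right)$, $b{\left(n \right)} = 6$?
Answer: $\frac{272}{5221} \approx 0.052097$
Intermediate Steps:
$V{\left(d,f \right)} = 8 + 8 f$ ($V{\left(d,f \right)} = 8 \left(1 + f\right) = 8 + 8 f$)
$K = 4$ ($K = \frac{8}{2} = 8 \cdot \frac{1}{2} = 4$)
$I{\left(H \right)} = 32 + 40 H$ ($I{\left(H \right)} = 4 \left(\left(H + H\right) + \left(8 + 8 H\right)\right) = 4 \left(2 H + \left(8 + 8 H\right)\right) = 4 \left(8 + 10 H\right) = 32 + 40 H$)
$\frac{I{\left(b{\left(10 \right)} \right)}}{5221} = \frac{32 + 40 \cdot 6}{5221} = \left(32 + 240\right) \frac{1}{5221} = 272 \cdot \frac{1}{5221} = \frac{272}{5221}$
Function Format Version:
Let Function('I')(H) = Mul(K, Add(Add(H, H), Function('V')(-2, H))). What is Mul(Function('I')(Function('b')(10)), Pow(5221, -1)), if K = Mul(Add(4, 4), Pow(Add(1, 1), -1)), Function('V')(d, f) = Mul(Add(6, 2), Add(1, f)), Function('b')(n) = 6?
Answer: Rational(272, 5221) ≈ 0.052097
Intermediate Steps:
Function('V')(d, f) = Add(8, Mul(8, f)) (Function('V')(d, f) = Mul(8, Add(1, f)) = Add(8, Mul(8, f)))
K = 4 (K = Mul(8, Pow(2, -1)) = Mul(8, Rational(1, 2)) = 4)
Function('I')(H) = Add(32, Mul(40, H)) (Function('I')(H) = Mul(4, Add(Add(H, H), Add(8, Mul(8, H)))) = Mul(4, Add(Mul(2, H), Add(8, Mul(8, H)))) = Mul(4, Add(8, Mul(10, H))) = Add(32, Mul(40, H)))
Mul(Function('I')(Function('b')(10)), Pow(5221, -1)) = Mul(Add(32, Mul(40, 6)), Pow(5221, -1)) = Mul(Add(32, 240), Rational(1, 5221)) = Mul(272, Rational(1, 5221)) = Rational(272, 5221)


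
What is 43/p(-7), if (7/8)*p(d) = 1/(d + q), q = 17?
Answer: 1505/4 ≈ 376.25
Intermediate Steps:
p(d) = 8/(7*(17 + d)) (p(d) = 8/(7*(d + 17)) = 8/(7*(17 + d)))
43/p(-7) = 43/((8/(7*(17 - 7)))) = 43/(((8/7)/10)) = 43/(((8/7)*(1/10))) = 43/(4/35) = 43*(35/4) = 1505/4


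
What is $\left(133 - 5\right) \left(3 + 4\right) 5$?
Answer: $4480$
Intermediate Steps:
$\left(133 - 5\right) \left(3 + 4\right) 5 = 128 \cdot 7 \cdot 5 = 128 \cdot 35 = 4480$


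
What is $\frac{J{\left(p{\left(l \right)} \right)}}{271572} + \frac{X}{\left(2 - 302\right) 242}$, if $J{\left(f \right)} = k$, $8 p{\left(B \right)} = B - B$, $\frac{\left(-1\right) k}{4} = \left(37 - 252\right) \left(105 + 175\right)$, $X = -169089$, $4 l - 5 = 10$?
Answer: $\frac{754784737}{234715800} \approx 3.2157$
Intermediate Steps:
$l = \frac{15}{4}$ ($l = \frac{5}{4} + \frac{1}{4} \cdot 10 = \frac{5}{4} + \frac{5}{2} = \frac{15}{4} \approx 3.75$)
$k = 240800$ ($k = - 4 \left(37 - 252\right) \left(105 + 175\right) = - 4 \left(\left(-215\right) 280\right) = \left(-4\right) \left(-60200\right) = 240800$)
$p{\left(B \right)} = 0$ ($p{\left(B \right)} = \frac{B - B}{8} = \frac{1}{8} \cdot 0 = 0$)
$J{\left(f \right)} = 240800$
$\frac{J{\left(p{\left(l \right)} \right)}}{271572} + \frac{X}{\left(2 - 302\right) 242} = \frac{240800}{271572} - \frac{169089}{\left(2 - 302\right) 242} = 240800 \cdot \frac{1}{271572} - \frac{169089}{\left(-300\right) 242} = \frac{8600}{9699} - \frac{169089}{-72600} = \frac{8600}{9699} - - \frac{56363}{24200} = \frac{8600}{9699} + \frac{56363}{24200} = \frac{754784737}{234715800}$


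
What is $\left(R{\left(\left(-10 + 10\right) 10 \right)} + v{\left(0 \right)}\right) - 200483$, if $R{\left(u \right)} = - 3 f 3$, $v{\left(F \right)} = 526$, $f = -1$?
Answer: $-199948$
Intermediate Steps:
$R{\left(u \right)} = 9$ ($R{\left(u \right)} = \left(-3\right) \left(-1\right) 3 = 3 \cdot 3 = 9$)
$\left(R{\left(\left(-10 + 10\right) 10 \right)} + v{\left(0 \right)}\right) - 200483 = \left(9 + 526\right) - 200483 = 535 - 200483 = -199948$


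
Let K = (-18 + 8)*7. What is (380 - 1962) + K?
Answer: -1652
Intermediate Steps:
K = -70 (K = -10*7 = -70)
(380 - 1962) + K = (380 - 1962) - 70 = -1582 - 70 = -1652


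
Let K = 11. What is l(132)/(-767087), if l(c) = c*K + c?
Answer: -1584/767087 ≈ -0.0020650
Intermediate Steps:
l(c) = 12*c (l(c) = c*11 + c = 11*c + c = 12*c)
l(132)/(-767087) = (12*132)/(-767087) = 1584*(-1/767087) = -1584/767087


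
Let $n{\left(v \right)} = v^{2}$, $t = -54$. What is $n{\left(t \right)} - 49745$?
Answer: $-46829$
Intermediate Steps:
$n{\left(t \right)} - 49745 = \left(-54\right)^{2} - 49745 = 2916 - 49745 = -46829$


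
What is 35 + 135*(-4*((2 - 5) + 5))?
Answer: -1045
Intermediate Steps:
35 + 135*(-4*((2 - 5) + 5)) = 35 + 135*(-4*(-3 + 5)) = 35 + 135*(-4*2) = 35 + 135*(-8) = 35 - 1080 = -1045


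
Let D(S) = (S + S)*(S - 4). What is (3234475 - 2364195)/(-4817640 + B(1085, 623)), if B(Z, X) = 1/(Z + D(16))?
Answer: -1278441320/7077113159 ≈ -0.18064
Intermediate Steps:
D(S) = 2*S*(-4 + S) (D(S) = (2*S)*(-4 + S) = 2*S*(-4 + S))
B(Z, X) = 1/(384 + Z) (B(Z, X) = 1/(Z + 2*16*(-4 + 16)) = 1/(Z + 2*16*12) = 1/(Z + 384) = 1/(384 + Z))
(3234475 - 2364195)/(-4817640 + B(1085, 623)) = (3234475 - 2364195)/(-4817640 + 1/(384 + 1085)) = 870280/(-4817640 + 1/1469) = 870280/(-7077113159/1469) = 870280*(-1469/7077113159) = -1278441320/7077113159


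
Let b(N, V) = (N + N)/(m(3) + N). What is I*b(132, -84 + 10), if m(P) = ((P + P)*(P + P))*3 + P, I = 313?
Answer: 27544/81 ≈ 340.05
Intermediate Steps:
m(P) = P + 12*P² (m(P) = ((2*P)*(2*P))*3 + P = (4*P²)*3 + P = 12*P² + P = P + 12*P²)
b(N, V) = 2*N/(111 + N) (b(N, V) = (N + N)/(3*(1 + 12*3) + N) = (2*N)/(3*(1 + 36) + N) = (2*N)/(3*37 + N) = (2*N)/(111 + N) = 2*N/(111 + N))
I*b(132, -84 + 10) = 313*(2*132/(111 + 132)) = 313*(2*132/243) = 313*(2*132*(1/243)) = 313*(88/81) = 27544/81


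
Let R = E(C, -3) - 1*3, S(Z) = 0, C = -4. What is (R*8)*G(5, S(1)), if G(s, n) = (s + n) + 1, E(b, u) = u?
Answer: -288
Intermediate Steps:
G(s, n) = 1 + n + s (G(s, n) = (n + s) + 1 = 1 + n + s)
R = -6 (R = -3 - 1*3 = -3 - 3 = -6)
(R*8)*G(5, S(1)) = (-6*8)*(1 + 0 + 5) = -48*6 = -288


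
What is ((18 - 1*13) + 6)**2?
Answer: 121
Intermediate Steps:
((18 - 1*13) + 6)**2 = ((18 - 13) + 6)**2 = (5 + 6)**2 = 11**2 = 121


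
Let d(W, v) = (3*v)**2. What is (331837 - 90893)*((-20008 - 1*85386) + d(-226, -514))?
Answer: 547513917280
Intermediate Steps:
d(W, v) = 9*v**2
(331837 - 90893)*((-20008 - 1*85386) + d(-226, -514)) = (331837 - 90893)*((-20008 - 1*85386) + 9*(-514)**2) = 240944*((-20008 - 85386) + 9*264196) = 240944*(-105394 + 2377764) = 240944*2272370 = 547513917280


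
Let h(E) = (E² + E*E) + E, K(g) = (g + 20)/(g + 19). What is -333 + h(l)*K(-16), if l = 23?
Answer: 3325/3 ≈ 1108.3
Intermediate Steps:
K(g) = (20 + g)/(19 + g)
h(E) = E + 2*E² (h(E) = (E² + E²) + E = 2*E² + E = E + 2*E²)
-333 + h(l)*K(-16) = -333 + (23*(1 + 2*23))*((20 - 16)/(19 - 16)) = -333 + (23*(1 + 46))*(4/3) = -333 + (23*47)*((⅓)*4) = -333 + 1081*(4/3) = -333 + 4324/3 = 3325/3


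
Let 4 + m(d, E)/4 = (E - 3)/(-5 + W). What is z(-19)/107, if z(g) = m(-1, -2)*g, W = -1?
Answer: 722/321 ≈ 2.2492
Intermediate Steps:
m(d, E) = -14 - 2*E/3 (m(d, E) = -16 + 4*((E - 3)/(-5 - 1)) = -16 + 4*((-3 + E)/(-6)) = -16 + 4*((-3 + E)*(-⅙)) = -16 + 4*(½ - E/6) = -16 + (2 - 2*E/3) = -14 - 2*E/3)
z(g) = -38*g/3 (z(g) = (-14 - ⅔*(-2))*g = (-14 + 4/3)*g = -38*g/3)
z(-19)/107 = -38/3*(-19)/107 = (722/3)*(1/107) = 722/321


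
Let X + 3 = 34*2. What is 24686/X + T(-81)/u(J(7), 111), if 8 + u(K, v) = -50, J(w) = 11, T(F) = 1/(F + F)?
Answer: 231949721/610740 ≈ 379.78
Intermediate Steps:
X = 65 (X = -3 + 34*2 = -3 + 68 = 65)
T(F) = 1/(2*F)
u(K, v) = -58 (u(K, v) = -8 - 50 = -58)
24686/X + T(-81)/u(J(7), 111) = 24686/65 + ((½)/(-81))/(-58) = 24686*(1/65) + ((½)*(-1/81))*(-1/58) = 24686/65 - 1/162*(-1/58) = 24686/65 + 1/9396 = 231949721/610740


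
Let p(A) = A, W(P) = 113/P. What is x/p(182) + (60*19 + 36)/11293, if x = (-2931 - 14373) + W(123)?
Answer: -24008328811/252805098 ≈ -94.968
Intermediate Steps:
x = -2128279/123 (x = (-2931 - 14373) + 113/123 = -17304 + 113*(1/123) = -17304 + 113/123 = -2128279/123 ≈ -17303.)
x/p(182) + (60*19 + 36)/11293 = -2128279/123/182 + (60*19 + 36)/11293 = -2128279/123*1/182 + (1140 + 36)*(1/11293) = -2128279/22386 + 1176*(1/11293) = -2128279/22386 + 1176/11293 = -24008328811/252805098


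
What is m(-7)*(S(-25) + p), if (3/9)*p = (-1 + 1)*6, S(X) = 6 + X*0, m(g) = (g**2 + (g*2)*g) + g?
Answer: 840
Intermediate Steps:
m(g) = g + 3*g**2 (m(g) = (g**2 + (2*g)*g) + g = (g**2 + 2*g**2) + g = 3*g**2 + g = g + 3*g**2)
S(X) = 6 (S(X) = 6 + 0 = 6)
p = 0 (p = 3*((-1 + 1)*6) = 3*(0*6) = 3*0 = 0)
m(-7)*(S(-25) + p) = (-7*(1 + 3*(-7)))*(6 + 0) = -7*(1 - 21)*6 = -7*(-20)*6 = 140*6 = 840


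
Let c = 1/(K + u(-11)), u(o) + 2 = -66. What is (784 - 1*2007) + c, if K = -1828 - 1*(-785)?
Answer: -1358754/1111 ≈ -1223.0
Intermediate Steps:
u(o) = -68 (u(o) = -2 - 66 = -68)
K = -1043 (K = -1828 + 785 = -1043)
c = -1/1111 (c = 1/(-1043 - 68) = 1/(-1111) = -1/1111 ≈ -0.00090009)
(784 - 1*2007) + c = (784 - 1*2007) - 1/1111 = (784 - 2007) - 1/1111 = -1223 - 1/1111 = -1358754/1111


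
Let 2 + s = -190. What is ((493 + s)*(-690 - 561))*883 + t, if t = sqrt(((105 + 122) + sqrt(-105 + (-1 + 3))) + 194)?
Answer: -332494533 + sqrt(421 + I*sqrt(103)) ≈ -3.3249e+8 + 0.2473*I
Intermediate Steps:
s = -192 (s = -2 - 190 = -192)
t = sqrt(421 + I*sqrt(103)) (t = sqrt((227 + sqrt(-105 + 2)) + 194) = sqrt((227 + sqrt(-103)) + 194) = sqrt((227 + I*sqrt(103)) + 194) = sqrt(421 + I*sqrt(103)) ≈ 20.52 + 0.2473*I)
((493 + s)*(-690 - 561))*883 + t = ((493 - 192)*(-690 - 561))*883 + sqrt(421 + I*sqrt(103)) = (301*(-1251))*883 + sqrt(421 + I*sqrt(103)) = -376551*883 + sqrt(421 + I*sqrt(103)) = -332494533 + sqrt(421 + I*sqrt(103))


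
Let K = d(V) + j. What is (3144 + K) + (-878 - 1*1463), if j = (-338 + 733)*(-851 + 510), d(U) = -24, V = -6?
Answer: -133916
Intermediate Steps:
j = -134695 (j = 395*(-341) = -134695)
K = -134719 (K = -24 - 134695 = -134719)
(3144 + K) + (-878 - 1*1463) = (3144 - 134719) + (-878 - 1*1463) = -131575 + (-878 - 1463) = -131575 - 2341 = -133916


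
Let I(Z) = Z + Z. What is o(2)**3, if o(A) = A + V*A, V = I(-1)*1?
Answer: -8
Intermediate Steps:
I(Z) = 2*Z
V = -2 (V = (2*(-1))*1 = -2*1 = -2)
o(A) = -A (o(A) = A - 2*A = -A)
o(2)**3 = (-1*2)**3 = (-2)**3 = -8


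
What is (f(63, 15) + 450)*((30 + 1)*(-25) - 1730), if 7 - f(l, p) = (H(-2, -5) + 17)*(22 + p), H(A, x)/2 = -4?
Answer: -310620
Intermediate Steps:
H(A, x) = -8 (H(A, x) = 2*(-4) = -8)
f(l, p) = -191 - 9*p (f(l, p) = 7 - (-8 + 17)*(22 + p) = 7 - 9*(22 + p) = 7 - (198 + 9*p) = 7 + (-198 - 9*p) = -191 - 9*p)
(f(63, 15) + 450)*((30 + 1)*(-25) - 1730) = ((-191 - 9*15) + 450)*((30 + 1)*(-25) - 1730) = ((-191 - 135) + 450)*(31*(-25) - 1730) = (-326 + 450)*(-775 - 1730) = 124*(-2505) = -310620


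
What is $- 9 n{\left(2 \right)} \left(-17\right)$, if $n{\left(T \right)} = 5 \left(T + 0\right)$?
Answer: $1530$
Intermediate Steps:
$n{\left(T \right)} = 5 T$
$- 9 n{\left(2 \right)} \left(-17\right) = - 9 \cdot 5 \cdot 2 \left(-17\right) = \left(-9\right) 10 \left(-17\right) = \left(-90\right) \left(-17\right) = 1530$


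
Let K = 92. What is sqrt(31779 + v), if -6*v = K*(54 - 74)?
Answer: sqrt(288771)/3 ≈ 179.12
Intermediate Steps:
v = 920/3 (v = -46*(54 - 74)/3 = -46*(-20)/3 = -1/6*(-1840) = 920/3 ≈ 306.67)
sqrt(31779 + v) = sqrt(31779 + 920/3) = sqrt(96257/3) = sqrt(288771)/3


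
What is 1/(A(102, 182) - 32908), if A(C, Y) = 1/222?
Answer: -222/7305575 ≈ -3.0388e-5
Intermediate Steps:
A(C, Y) = 1/222
1/(A(102, 182) - 32908) = 1/(1/222 - 32908) = 1/(-7305575/222) = -222/7305575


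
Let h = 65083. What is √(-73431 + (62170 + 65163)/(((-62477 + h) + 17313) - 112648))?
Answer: 2*I*√157855139080457/92729 ≈ 270.98*I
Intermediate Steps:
√(-73431 + (62170 + 65163)/(((-62477 + h) + 17313) - 112648)) = √(-73431 + (62170 + 65163)/(((-62477 + 65083) + 17313) - 112648)) = √(-73431 + 127333/((2606 + 17313) - 112648)) = √(-73431 + 127333/(19919 - 112648)) = √(-73431 + 127333/(-92729)) = √(-73431 + 127333*(-1/92729)) = √(-73431 - 127333/92729) = √(-6809310532/92729) = 2*I*√157855139080457/92729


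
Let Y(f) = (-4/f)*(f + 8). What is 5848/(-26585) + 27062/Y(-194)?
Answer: -34894086323/4944810 ≈ -7056.7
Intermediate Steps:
Y(f) = -4*(8 + f)/f (Y(f) = (-4/f)*(8 + f) = -4*(8 + f)/f)
5848/(-26585) + 27062/Y(-194) = 5848/(-26585) + 27062/(-4 - 32/(-194)) = 5848*(-1/26585) + 27062/(-4 - 32*(-1/194)) = -5848/26585 + 27062/(-4 + 16/97) = -5848/26585 + 27062/(-372/97) = -5848/26585 + 27062*(-97/372) = -5848/26585 - 1312507/186 = -34894086323/4944810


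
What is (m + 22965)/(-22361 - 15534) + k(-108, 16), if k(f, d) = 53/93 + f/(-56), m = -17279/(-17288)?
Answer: 807096362591/426488822760 ≈ 1.8924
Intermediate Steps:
m = 17279/17288 (m = -17279*(-1/17288) = 17279/17288 ≈ 0.99948)
k(f, d) = 53/93 - f/56 (k(f, d) = 53*(1/93) + f*(-1/56) = 53/93 - f/56)
(m + 22965)/(-22361 - 15534) + k(-108, 16) = (17279/17288 + 22965)/(-22361 - 15534) + (53/93 - 1/56*(-108)) = (397036199/17288)/(-37895) + (53/93 + 27/14) = (397036199/17288)*(-1/37895) + 3253/1302 = -397036199/655128760 + 3253/1302 = 807096362591/426488822760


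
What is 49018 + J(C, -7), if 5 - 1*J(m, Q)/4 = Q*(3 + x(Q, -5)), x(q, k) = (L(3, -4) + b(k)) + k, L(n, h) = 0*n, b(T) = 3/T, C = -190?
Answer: 244826/5 ≈ 48965.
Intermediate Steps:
L(n, h) = 0
x(q, k) = k + 3/k (x(q, k) = (0 + 3/k) + k = 3/k + k = k + 3/k)
J(m, Q) = 20 + 52*Q/5 (J(m, Q) = 20 - 4*Q*(3 + (-5 + 3/(-5))) = 20 - 4*Q*(3 + (-5 + 3*(-⅕))) = 20 - 4*Q*(3 + (-5 - ⅗)) = 20 - 4*Q*(3 - 28/5) = 20 - 4*Q*(-13)/5 = 20 - (-52)*Q/5 = 20 + 52*Q/5)
49018 + J(C, -7) = 49018 + (20 + (52/5)*(-7)) = 49018 + (20 - 364/5) = 49018 - 264/5 = 244826/5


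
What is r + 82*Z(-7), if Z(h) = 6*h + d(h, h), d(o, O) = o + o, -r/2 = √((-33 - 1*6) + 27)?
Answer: -4592 - 4*I*√3 ≈ -4592.0 - 6.9282*I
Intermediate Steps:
r = -4*I*√3 (r = -2*√((-33 - 1*6) + 27) = -2*√((-33 - 6) + 27) = -2*√(-39 + 27) = -4*I*√3 ≈ -6.9282*I)
d(o, O) = 2*o
Z(h) = 8*h (Z(h) = 6*h + 2*h = 8*h)
r + 82*Z(-7) = -4*I*√3 + 82*(8*(-7)) = -4*I*√3 + 82*(-56) = -4*I*√3 - 4592 = -4592 - 4*I*√3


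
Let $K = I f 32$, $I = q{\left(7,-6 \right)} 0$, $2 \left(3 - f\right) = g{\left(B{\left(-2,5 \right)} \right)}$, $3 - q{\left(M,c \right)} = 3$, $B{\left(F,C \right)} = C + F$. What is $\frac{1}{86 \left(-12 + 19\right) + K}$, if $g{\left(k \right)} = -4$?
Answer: $\frac{1}{602} \approx 0.0016611$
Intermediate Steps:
$q{\left(M,c \right)} = 0$ ($q{\left(M,c \right)} = 3 - 3 = 0$)
$f = 5$ ($f = 3 - -2 = 3 + 2 = 5$)
$I = 0$ ($I = 0 \cdot 0 = 0$)
$K = 0$ ($K = 0 \cdot 5 \cdot 32 = 0 \cdot 32 = 0$)
$\frac{1}{86 \left(-12 + 19\right) + K} = \frac{1}{86 \left(-12 + 19\right) + 0} = \frac{1}{86 \cdot 7 + 0} = \frac{1}{602 + 0} = \frac{1}{602}$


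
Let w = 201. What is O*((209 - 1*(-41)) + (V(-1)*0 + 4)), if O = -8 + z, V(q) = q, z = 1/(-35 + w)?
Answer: -168529/83 ≈ -2030.5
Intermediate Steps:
z = 1/166 (z = 1/(-35 + 201) = 1/166 ≈ 0.0060241)
O = -1327/166 (O = -8 + 1/166 = -1327/166 ≈ -7.9940)
O*((209 - 1*(-41)) + (V(-1)*0 + 4)) = -1327*((209 - 1*(-41)) + (-1*0 + 4))/166 = -1327*((209 + 41) + (0 + 4))/166 = -1327*(250 + 4)/166 = -1327/166*254 = -168529/83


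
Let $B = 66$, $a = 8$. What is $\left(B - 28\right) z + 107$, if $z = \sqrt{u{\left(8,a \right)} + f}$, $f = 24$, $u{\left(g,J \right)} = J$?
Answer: $107 + 152 \sqrt{2} \approx 321.96$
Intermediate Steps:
$z = 4 \sqrt{2}$ ($z = \sqrt{8 + 24} = \sqrt{32} = 4 \sqrt{2} \approx 5.6569$)
$\left(B - 28\right) z + 107 = \left(66 - 28\right) 4 \sqrt{2} + 107 = 38 \cdot 4 \sqrt{2} + 107 = 152 \sqrt{2} + 107 = 107 + 152 \sqrt{2}$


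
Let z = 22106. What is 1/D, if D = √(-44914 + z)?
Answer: -I*√5702/11404 ≈ -0.0066215*I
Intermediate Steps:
D = 2*I*√5702 (D = √(-44914 + 22106) = √(-22808) = 2*I*√5702 ≈ 151.02*I)
1/D = 1/(2*I*√5702) = -I*√5702/11404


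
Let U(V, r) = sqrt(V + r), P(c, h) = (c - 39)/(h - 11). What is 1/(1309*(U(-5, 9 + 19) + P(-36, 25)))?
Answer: -150/208879 - 28*sqrt(23)/208879 ≈ -0.0013610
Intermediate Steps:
P(c, h) = (-39 + c)/(-11 + h)
1/(1309*(U(-5, 9 + 19) + P(-36, 25))) = 1/(1309*(sqrt(-5 + (9 + 19)) + (-39 - 36)/(-11 + 25))) = 1/(1309*(sqrt(-5 + 28) - 75/14)) = 1/(1309*(sqrt(23) + (1/14)*(-75))) = 1/(1309*(sqrt(23) - 75/14)) = 1/(1309*(-75/14 + sqrt(23))) = 1/(-14025/2 + 1309*sqrt(23))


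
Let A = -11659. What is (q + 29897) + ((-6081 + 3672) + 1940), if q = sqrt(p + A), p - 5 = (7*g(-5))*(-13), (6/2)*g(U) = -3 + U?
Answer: 29428 + I*sqrt(102702)/3 ≈ 29428.0 + 106.82*I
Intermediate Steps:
g(U) = -1 + U/3 (g(U) = (-3 + U)/3 = -1 + U/3)
p = 743/3 (p = 5 + (7*(-1 + (1/3)*(-5)))*(-13) = 5 + (7*(-1 - 5/3))*(-13) = 5 + (7*(-8/3))*(-13) = 5 - 56/3*(-13) = 5 + 728/3 = 743/3 ≈ 247.67)
q = I*sqrt(102702)/3 (q = sqrt(743/3 - 11659) = sqrt(-34234/3) = I*sqrt(102702)/3 ≈ 106.82*I)
(q + 29897) + ((-6081 + 3672) + 1940) = (I*sqrt(102702)/3 + 29897) + ((-6081 + 3672) + 1940) = (29897 + I*sqrt(102702)/3) + (-2409 + 1940) = (29897 + I*sqrt(102702)/3) - 469 = 29428 + I*sqrt(102702)/3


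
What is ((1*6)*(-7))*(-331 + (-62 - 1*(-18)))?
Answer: 15750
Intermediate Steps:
((1*6)*(-7))*(-331 + (-62 - 1*(-18))) = (6*(-7))*(-331 + (-62 + 18)) = -42*(-331 - 44) = -42*(-375) = 15750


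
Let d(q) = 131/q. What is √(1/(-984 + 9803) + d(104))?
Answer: 3*√29436075838/458588 ≈ 1.1224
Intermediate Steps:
√(1/(-984 + 9803) + d(104)) = √(1/(-984 + 9803) + 131/104) = √(1/8819 + 131*(1/104)) = √(1/8819 + 131/104) = √(1155393/917176) = 3*√29436075838/458588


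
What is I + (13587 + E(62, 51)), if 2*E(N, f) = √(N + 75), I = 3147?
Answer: 16734 + √137/2 ≈ 16740.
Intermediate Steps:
E(N, f) = √(75 + N)/2 (E(N, f) = √(N + 75)/2 = √(75 + N)/2)
I + (13587 + E(62, 51)) = 3147 + (13587 + √(75 + 62)/2) = 3147 + (13587 + √137/2) = 16734 + √137/2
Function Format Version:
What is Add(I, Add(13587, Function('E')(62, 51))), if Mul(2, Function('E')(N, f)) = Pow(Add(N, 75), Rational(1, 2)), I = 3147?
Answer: Add(16734, Mul(Rational(1, 2), Pow(137, Rational(1, 2)))) ≈ 16740.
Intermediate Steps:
Function('E')(N, f) = Mul(Rational(1, 2), Pow(Add(75, N), Rational(1, 2))) (Function('E')(N, f) = Mul(Rational(1, 2), Pow(Add(N, 75), Rational(1, 2))) = Mul(Rational(1, 2), Pow(Add(75, N), Rational(1, 2))))
Add(I, Add(13587, Function('E')(62, 51))) = Add(3147, Add(13587, Mul(Rational(1, 2), Pow(Add(75, 62), Rational(1, 2))))) = Add(3147, Add(13587, Mul(Rational(1, 2), Pow(137, Rational(1, 2))))) = Add(16734, Mul(Rational(1, 2), Pow(137, Rational(1, 2))))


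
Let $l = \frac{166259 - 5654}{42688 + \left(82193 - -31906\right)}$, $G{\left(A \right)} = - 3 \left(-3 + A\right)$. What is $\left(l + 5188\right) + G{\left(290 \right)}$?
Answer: $\frac{8175638}{1889} \approx 4328.0$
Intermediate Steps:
$G{\left(A \right)} = 9 - 3 A$
$l = \frac{1935}{1889}$ ($l = \frac{160605}{42688 + \left(82193 + 31906\right)} = \frac{160605}{42688 + 114099} = \frac{160605}{156787} = 160605 \cdot \frac{1}{156787} = \frac{1935}{1889} \approx 1.0244$)
$\left(l + 5188\right) + G{\left(290 \right)} = \left(\frac{1935}{1889} + 5188\right) + \left(9 - 870\right) = \frac{9802067}{1889} + \left(9 - 870\right) = \frac{9802067}{1889} - 861 = \frac{8175638}{1889}$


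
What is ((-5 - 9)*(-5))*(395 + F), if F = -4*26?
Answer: 20370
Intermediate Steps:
F = -104
((-5 - 9)*(-5))*(395 + F) = ((-5 - 9)*(-5))*(395 - 104) = -14*(-5)*291 = 70*291 = 20370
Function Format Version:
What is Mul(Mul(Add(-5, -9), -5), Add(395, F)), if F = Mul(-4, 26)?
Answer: 20370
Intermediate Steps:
F = -104
Mul(Mul(Add(-5, -9), -5), Add(395, F)) = Mul(Mul(Add(-5, -9), -5), Add(395, -104)) = Mul(Mul(-14, -5), 291) = Mul(70, 291) = 20370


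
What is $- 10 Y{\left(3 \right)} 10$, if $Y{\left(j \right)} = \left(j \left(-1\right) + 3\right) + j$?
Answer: $-300$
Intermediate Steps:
$Y{\left(j \right)} = 3$ ($Y{\left(j \right)} = \left(- j + 3\right) + j = \left(3 - j\right) + j = 3$)
$- 10 Y{\left(3 \right)} 10 = \left(-10\right) 3 \cdot 10 = \left(-30\right) 10 = -300$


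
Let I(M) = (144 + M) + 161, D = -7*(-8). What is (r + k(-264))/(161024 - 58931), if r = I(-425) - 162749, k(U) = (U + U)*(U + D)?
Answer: -53045/102093 ≈ -0.51958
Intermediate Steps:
D = 56
I(M) = 305 + M
k(U) = 2*U*(56 + U) (k(U) = (U + U)*(U + 56) = (2*U)*(56 + U) = 2*U*(56 + U))
r = -162869 (r = (305 - 425) - 162749 = -120 - 162749 = -162869)
(r + k(-264))/(161024 - 58931) = (-162869 + 2*(-264)*(56 - 264))/(161024 - 58931) = (-162869 + 2*(-264)*(-208))/102093 = (-162869 + 109824)*(1/102093) = -53045*1/102093 = -53045/102093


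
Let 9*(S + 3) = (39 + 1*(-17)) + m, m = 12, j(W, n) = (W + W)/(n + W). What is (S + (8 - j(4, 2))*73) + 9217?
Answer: 87340/9 ≈ 9704.4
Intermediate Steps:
j(W, n) = 2*W/(W + n) (j(W, n) = (2*W)/(W + n) = 2*W/(W + n))
S = 7/9 (S = -3 + ((39 + 1*(-17)) + 12)/9 = -3 + ((39 - 17) + 12)/9 = -3 + (22 + 12)/9 = -3 + (⅑)*34 = -3 + 34/9 = 7/9 ≈ 0.77778)
(S + (8 - j(4, 2))*73) + 9217 = (7/9 + (8 - 2*4/(4 + 2))*73) + 9217 = (7/9 + (8 - 2*4/6)*73) + 9217 = (7/9 + (8 - 1*4/3)*73) + 9217 = (7/9 + (8 - 4/3)*73) + 9217 = (7/9 + (20/3)*73) + 9217 = (7/9 + 1460/3) + 9217 = 4387/9 + 9217 = 87340/9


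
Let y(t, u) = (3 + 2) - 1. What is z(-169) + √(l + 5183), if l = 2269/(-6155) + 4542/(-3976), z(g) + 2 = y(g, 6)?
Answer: 2 + √193947177644606505/6118070 ≈ 73.983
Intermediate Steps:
y(t, u) = 4 (y(t, u) = 5 - 1 = 4)
z(g) = 2 (z(g) = -2 + 4 = 2)
l = -18488777/12236140 (l = 2269*(-1/6155) + 4542*(-1/3976) = -2269/6155 - 2271/1988 = -18488777/12236140 ≈ -1.5110)
z(-169) + √(l + 5183) = 2 + √(-18488777/12236140 + 5183) = 2 + √(63401424843/12236140) = 2 + √193947177644606505/6118070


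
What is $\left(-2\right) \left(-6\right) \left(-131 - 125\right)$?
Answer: $-3072$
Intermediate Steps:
$\left(-2\right) \left(-6\right) \left(-131 - 125\right) = 12 \left(-256\right) = -3072$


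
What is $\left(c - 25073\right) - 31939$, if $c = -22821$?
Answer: $-79833$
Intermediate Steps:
$\left(c - 25073\right) - 31939 = \left(-22821 - 25073\right) - 31939 = -47894 - 31939 = -79833$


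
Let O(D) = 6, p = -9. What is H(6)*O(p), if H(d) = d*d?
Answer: 216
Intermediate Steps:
H(d) = d²
H(6)*O(p) = 6²*6 = 36*6 = 216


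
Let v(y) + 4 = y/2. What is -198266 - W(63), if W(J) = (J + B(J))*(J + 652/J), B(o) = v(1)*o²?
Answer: 1632087/2 ≈ 8.1604e+5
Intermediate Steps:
v(y) = -4 + y/2
B(o) = -7*o²/2 (B(o) = (-4 + (½)*1)*o² = (-4 + ½)*o² = -7*o²/2)
W(J) = (J + 652/J)*(J - 7*J²/2) (W(J) = (J - 7*J²/2)*(J + 652/J) = (J + 652/J)*(J - 7*J²/2))
-198266 - W(63) = -198266 - (652 + 63² - 2282*63 - 7/2*63³) = -198266 - (652 + 3969 - 143766 - 7/2*250047) = -198266 - (652 + 3969 - 143766 - 1750329/2) = -198266 - 1*(-2028619/2) = -198266 + 2028619/2 = 1632087/2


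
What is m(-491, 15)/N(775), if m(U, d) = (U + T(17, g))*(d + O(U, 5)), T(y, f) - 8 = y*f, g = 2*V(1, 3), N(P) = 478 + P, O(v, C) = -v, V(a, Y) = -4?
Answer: -313214/1253 ≈ -249.97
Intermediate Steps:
g = -8 (g = 2*(-4) = -8)
T(y, f) = 8 + f*y (T(y, f) = 8 + y*f = 8 + f*y)
m(U, d) = (-128 + U)*(d - U) (m(U, d) = (U + (8 - 8*17))*(d - U) = (U + (8 - 136))*(d - U) = (U - 128)*(d - U) = (-128 + U)*(d - U))
m(-491, 15)/N(775) = (-1*(-491)² - 128*15 + 128*(-491) - 491*15)/(478 + 775) = (-1*241081 - 1920 - 62848 - 7365)/1253 = (-241081 - 1920 - 62848 - 7365)*(1/1253) = -313214*1/1253 = -313214/1253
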